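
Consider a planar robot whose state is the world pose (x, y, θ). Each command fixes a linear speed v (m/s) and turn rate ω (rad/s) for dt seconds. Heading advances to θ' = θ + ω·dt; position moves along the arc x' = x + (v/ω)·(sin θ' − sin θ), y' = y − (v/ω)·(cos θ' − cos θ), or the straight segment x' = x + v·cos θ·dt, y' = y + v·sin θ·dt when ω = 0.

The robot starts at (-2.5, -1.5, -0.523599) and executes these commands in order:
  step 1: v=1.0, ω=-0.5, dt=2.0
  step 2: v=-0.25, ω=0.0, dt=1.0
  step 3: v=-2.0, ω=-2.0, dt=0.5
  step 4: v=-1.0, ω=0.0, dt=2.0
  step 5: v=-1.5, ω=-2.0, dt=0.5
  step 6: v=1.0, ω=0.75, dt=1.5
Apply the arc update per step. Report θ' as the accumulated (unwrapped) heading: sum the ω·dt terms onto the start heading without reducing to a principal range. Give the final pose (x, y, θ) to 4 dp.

(-0.1494, -1.0376, -2.3986)

step 1: θ'=-1.5236 (R=-2.0000) → pose (-1.5022, -3.1377, -1.5236)
step 2: θ'=-1.5236 (straight) → pose (-1.5140, -2.8880, -1.5236)
step 3: θ'=-2.5236 (R=1.0000) → pose (-1.0945, -2.0257, -2.5236)
step 4: θ'=-2.5236 (straight) → pose (0.5355, -0.8669, -2.5236)
step 5: θ'=-3.5236 (R=0.7500) → pose (1.2497, -0.7823, -3.5236)
step 6: θ'=-2.3986 (R=1.3333) → pose (-0.1494, -1.0376, -2.3986)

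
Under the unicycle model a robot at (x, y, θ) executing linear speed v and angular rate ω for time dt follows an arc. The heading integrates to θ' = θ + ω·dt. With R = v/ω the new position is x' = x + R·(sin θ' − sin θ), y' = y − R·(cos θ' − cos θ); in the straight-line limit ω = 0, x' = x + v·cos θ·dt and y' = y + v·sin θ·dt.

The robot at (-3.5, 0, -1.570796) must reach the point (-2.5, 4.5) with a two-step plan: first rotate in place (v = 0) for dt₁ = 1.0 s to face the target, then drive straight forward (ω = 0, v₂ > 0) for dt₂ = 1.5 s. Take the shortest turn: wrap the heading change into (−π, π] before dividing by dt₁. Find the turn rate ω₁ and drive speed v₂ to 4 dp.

ω₁ = 2.9229, v₂ = 3.0732

heading to target = atan2(4.5−0, -2.5−-3.5) = 1.3521
Δθ = wrap(1.3521 − -1.5708) = 2.9229; ω₁ = Δθ/dt₁ = 2.9229
distance = √((-2.5−-3.5)² + (4.5−0)²) = 4.6098; v₂ = distance/dt₂ = 3.0732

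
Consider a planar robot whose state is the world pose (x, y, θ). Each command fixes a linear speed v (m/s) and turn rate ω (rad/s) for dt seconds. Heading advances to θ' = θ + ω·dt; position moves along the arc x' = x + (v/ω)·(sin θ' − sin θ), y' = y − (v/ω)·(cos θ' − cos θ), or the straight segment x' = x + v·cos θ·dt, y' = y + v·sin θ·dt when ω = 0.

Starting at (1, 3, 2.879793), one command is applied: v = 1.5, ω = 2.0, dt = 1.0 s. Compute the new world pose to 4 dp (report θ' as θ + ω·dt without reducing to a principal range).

θ' = 2.8798 + 2.0·1.0 = 4.8798
R = v/ω = 1.5/2.0 = 0.7500
x' = 1 + 0.7500·(sin 4.8798 − sin 2.8798) = 0.0664
y' = 3 − 0.7500·(cos 4.8798 − cos 2.8798) = 2.1506

(0.0664, 2.1506, 4.8798)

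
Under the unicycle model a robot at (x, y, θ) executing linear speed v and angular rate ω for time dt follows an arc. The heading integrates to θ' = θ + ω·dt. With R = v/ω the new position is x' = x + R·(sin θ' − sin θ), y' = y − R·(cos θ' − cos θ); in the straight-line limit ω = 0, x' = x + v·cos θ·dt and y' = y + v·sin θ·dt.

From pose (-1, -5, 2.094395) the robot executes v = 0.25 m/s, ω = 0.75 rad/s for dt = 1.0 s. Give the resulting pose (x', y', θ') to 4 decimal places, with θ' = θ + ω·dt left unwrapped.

θ' = 2.0944 + 0.75·1.0 = 2.8444
R = v/ω = 0.25/0.75 = 0.3333
x' = -1 + 0.3333·(sin 2.8444 − sin 2.0944) = -1.1911
y' = -5 − 0.3333·(cos 2.8444 − cos 2.0944) = -4.8479

(-1.1911, -4.8479, 2.8444)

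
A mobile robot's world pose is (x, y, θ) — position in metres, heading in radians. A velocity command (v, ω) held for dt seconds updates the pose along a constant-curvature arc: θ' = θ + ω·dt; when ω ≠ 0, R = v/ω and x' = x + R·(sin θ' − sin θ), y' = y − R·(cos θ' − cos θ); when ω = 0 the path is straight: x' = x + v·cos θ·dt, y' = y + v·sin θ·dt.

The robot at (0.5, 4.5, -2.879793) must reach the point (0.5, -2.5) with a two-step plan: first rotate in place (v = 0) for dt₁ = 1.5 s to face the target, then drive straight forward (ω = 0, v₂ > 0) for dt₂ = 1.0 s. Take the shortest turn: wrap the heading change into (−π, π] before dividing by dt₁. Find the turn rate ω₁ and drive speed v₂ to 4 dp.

heading to target = atan2(-2.5−4.5, 0.5−0.5) = -1.5708
Δθ = wrap(-1.5708 − -2.8798) = 1.3090; ω₁ = Δθ/dt₁ = 0.8727
distance = √((0.5−0.5)² + (-2.5−4.5)²) = 7.0000; v₂ = distance/dt₂ = 7.0000

ω₁ = 0.8727, v₂ = 7.0000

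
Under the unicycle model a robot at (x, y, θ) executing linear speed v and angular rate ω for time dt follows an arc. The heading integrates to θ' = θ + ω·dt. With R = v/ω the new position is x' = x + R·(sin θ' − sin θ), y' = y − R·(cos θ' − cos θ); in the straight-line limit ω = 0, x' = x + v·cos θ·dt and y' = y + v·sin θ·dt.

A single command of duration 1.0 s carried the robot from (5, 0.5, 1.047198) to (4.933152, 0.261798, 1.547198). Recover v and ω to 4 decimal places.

v = -0.2500, ω = 0.5000

Δθ = 1.547198 − 1.047198 = 0.500000
ω = Δθ/dt = 0.500000/1.0 = 0.5000
R = −Δy/(cos θ' − cos θ) = -0.5000
v = R·ω = -0.5000·0.5000 = -0.2500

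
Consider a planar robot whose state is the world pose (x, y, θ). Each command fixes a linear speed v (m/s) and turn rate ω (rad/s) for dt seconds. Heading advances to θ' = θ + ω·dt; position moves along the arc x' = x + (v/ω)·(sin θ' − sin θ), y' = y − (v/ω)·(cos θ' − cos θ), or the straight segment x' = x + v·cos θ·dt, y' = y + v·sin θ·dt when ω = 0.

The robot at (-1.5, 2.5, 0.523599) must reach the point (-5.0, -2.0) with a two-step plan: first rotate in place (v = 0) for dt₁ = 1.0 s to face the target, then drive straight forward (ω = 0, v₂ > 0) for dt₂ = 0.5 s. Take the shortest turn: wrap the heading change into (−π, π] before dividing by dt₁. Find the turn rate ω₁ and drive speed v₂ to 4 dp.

ω₁ = -2.7554, v₂ = 11.4018

heading to target = atan2(-2−2.5, -5−-1.5) = -2.2318
Δθ = wrap(-2.2318 − 0.5236) = -2.7554; ω₁ = Δθ/dt₁ = -2.7554
distance = √((-5−-1.5)² + (-2−2.5)²) = 5.7009; v₂ = distance/dt₂ = 11.4018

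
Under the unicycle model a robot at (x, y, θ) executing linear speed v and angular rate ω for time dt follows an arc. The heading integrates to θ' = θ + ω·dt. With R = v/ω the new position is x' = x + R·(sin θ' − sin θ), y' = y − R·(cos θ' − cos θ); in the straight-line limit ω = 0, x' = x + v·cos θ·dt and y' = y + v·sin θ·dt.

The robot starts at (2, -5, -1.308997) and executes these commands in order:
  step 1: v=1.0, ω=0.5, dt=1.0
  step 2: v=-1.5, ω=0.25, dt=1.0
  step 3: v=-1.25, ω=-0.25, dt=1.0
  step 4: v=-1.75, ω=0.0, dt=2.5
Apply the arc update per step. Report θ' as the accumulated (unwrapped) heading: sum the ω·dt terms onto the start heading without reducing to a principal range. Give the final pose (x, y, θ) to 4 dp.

(-2.6609, -0.9639, -0.8090)

step 1: θ'=-0.8090 (R=2.0000) → pose (2.4847, -5.8628, -0.8090)
step 2: θ'=-0.5590 (R=-6.0000) → pose (1.3251, -4.9174, -0.5590)
step 3: θ'=-0.8090 (R=5.0000) → pose (0.3588, -4.1296, -0.8090)
step 4: θ'=-0.8090 (straight) → pose (-2.6609, -0.9639, -0.8090)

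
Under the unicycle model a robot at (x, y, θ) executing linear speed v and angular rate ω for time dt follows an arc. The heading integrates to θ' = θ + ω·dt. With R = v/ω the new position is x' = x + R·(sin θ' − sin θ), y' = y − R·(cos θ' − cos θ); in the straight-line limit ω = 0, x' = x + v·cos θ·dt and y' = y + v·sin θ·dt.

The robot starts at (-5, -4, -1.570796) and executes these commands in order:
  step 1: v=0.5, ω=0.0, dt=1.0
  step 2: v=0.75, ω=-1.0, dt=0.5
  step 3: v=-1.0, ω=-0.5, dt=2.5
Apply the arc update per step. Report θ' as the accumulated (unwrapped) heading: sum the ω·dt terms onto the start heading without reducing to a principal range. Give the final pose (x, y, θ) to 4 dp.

step 1: θ'=-1.5708 (straight) → pose (-5.0000, -4.5000, -1.5708)
step 2: θ'=-2.0708 (R=-0.7500) → pose (-5.0918, -4.8596, -2.0708)
step 3: θ'=-3.3208 (R=2.0000) → pose (-2.9802, -3.8504, -3.3208)

(-2.9802, -3.8504, -3.3208)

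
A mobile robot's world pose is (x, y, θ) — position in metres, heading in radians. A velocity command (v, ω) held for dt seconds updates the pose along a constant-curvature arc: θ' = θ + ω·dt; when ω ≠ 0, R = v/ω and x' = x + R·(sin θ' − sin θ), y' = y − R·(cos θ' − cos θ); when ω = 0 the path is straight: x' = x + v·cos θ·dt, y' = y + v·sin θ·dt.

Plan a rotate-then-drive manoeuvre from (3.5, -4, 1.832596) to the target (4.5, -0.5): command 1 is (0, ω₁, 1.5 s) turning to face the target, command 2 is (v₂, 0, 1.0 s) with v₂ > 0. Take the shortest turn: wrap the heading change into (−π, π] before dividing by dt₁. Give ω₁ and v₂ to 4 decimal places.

heading to target = atan2(-0.5−-4, 4.5−3.5) = 1.2925
Δθ = wrap(1.2925 − 1.8326) = -0.5401; ω₁ = Δθ/dt₁ = -0.3601
distance = √((4.5−3.5)² + (-0.5−-4)²) = 3.6401; v₂ = distance/dt₂ = 3.6401

ω₁ = -0.3601, v₂ = 3.6401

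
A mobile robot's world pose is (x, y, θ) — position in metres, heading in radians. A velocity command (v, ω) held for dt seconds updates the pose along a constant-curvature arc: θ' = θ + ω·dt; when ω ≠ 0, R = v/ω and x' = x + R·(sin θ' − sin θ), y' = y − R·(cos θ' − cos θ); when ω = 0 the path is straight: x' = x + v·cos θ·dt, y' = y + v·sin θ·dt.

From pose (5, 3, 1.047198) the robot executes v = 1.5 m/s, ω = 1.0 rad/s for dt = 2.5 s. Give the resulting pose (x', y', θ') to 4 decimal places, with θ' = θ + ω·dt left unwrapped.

(3.1091, 5.1283, 3.5472)

θ' = 1.0472 + 1.0·2.5 = 3.5472
R = v/ω = 1.5/1.0 = 1.5000
x' = 5 + 1.5000·(sin 3.5472 − sin 1.0472) = 3.1091
y' = 3 − 1.5000·(cos 3.5472 − cos 1.0472) = 5.1283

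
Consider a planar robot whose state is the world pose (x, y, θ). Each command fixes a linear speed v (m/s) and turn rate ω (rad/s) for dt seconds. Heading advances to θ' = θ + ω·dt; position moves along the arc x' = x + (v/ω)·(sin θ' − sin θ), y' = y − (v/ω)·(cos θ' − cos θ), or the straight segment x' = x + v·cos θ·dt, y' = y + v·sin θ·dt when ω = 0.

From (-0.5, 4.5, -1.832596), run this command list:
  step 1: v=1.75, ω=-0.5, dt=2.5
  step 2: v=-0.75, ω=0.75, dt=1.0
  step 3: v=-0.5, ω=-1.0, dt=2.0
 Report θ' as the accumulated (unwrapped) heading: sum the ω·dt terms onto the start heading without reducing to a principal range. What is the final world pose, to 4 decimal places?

(-2.1836, 2.0602, -4.3326)

step 1: θ'=-3.0826 (R=-3.5000) → pose (-3.6744, 1.9120, -3.0826)
step 2: θ'=-2.3326 (R=-1.0000) → pose (-3.0097, 2.2200, -2.3326)
step 3: θ'=-4.3326 (R=0.5000) → pose (-2.1836, 2.0602, -4.3326)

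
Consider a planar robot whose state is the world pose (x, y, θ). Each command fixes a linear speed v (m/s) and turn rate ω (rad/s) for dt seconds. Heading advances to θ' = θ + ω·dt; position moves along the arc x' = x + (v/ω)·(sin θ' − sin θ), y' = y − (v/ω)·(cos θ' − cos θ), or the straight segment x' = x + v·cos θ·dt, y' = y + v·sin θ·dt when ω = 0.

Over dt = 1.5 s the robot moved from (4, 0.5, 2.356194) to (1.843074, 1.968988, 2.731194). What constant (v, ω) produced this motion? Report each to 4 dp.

Δθ = 2.731194 − 2.356194 = 0.375000
ω = Δθ/dt = 0.375000/1.5 = 0.2500
R = Δx/(sin θ' − sin θ) = 7.0000
v = R·ω = 7.0000·0.2500 = 1.7500

v = 1.7500, ω = 0.2500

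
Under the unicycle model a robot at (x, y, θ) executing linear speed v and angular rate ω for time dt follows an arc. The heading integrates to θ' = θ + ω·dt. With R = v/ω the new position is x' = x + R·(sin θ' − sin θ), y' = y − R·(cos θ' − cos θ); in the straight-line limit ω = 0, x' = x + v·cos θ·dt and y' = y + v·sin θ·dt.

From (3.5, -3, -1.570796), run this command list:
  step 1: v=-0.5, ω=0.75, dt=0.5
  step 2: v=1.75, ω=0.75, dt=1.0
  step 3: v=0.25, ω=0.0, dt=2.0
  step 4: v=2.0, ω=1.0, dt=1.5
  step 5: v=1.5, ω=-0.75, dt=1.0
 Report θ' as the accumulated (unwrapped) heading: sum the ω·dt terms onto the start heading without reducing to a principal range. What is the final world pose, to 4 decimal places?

step 1: θ'=-1.1958 (R=-0.6667) → pose (3.4537, -2.7558, -1.1958)
step 2: θ'=-0.4458 (R=2.3333) → pose (4.6188, -4.0065, -0.4458)
step 3: θ'=-0.4458 (straight) → pose (5.0699, -4.2221, -0.4458)
step 4: θ'=1.0542 (R=2.0000) → pose (7.6713, -3.4054, 1.0542)
step 5: θ'=0.3042 (R=-2.0000) → pose (8.8112, -2.4850, 0.3042)

(8.8112, -2.4850, 0.3042)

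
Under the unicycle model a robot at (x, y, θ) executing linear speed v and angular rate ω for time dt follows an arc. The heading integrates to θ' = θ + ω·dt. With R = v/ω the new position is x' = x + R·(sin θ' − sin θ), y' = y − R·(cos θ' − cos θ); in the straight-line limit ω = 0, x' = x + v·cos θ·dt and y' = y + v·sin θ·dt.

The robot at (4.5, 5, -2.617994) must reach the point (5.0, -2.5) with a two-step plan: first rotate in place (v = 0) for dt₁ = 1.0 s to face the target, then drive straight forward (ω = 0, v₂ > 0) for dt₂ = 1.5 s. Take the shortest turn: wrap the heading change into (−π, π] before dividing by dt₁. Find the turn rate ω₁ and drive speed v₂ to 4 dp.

heading to target = atan2(-2.5−5, 5−4.5) = -1.5042
Δθ = wrap(-1.5042 − -2.6180) = 1.1138; ω₁ = Δθ/dt₁ = 1.1138
distance = √((5−4.5)² + (-2.5−5)²) = 7.5166; v₂ = distance/dt₂ = 5.0111

ω₁ = 1.1138, v₂ = 5.0111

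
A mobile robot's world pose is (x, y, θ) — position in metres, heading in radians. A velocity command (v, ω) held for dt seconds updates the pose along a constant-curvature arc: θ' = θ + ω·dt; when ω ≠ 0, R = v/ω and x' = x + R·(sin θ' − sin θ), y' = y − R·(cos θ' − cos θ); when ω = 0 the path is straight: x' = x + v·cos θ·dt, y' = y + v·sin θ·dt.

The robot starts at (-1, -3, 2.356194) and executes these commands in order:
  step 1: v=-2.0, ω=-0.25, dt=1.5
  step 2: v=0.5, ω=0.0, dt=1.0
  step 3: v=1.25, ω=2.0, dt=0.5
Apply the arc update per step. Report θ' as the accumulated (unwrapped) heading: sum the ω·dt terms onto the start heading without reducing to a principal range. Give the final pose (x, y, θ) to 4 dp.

(0.0061, -4.6390, 2.9812)

step 1: θ'=1.9812 (R=8.0000) → pose (0.6788, -5.4651, 1.9812)
step 2: θ'=1.9812 (straight) → pose (0.4794, -5.0066, 1.9812)
step 3: θ'=2.9812 (R=0.6250) → pose (0.0061, -4.6390, 2.9812)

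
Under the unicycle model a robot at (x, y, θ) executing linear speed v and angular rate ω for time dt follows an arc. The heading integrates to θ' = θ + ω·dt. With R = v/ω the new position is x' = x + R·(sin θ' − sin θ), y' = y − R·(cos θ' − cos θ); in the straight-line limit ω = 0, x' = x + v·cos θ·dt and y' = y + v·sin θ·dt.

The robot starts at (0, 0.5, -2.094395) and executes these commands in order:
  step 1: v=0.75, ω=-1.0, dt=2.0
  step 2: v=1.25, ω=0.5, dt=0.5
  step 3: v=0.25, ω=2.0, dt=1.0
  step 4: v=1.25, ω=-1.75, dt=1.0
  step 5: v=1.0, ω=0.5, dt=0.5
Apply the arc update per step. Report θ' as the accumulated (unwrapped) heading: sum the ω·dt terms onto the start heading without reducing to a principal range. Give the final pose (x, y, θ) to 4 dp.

step 1: θ'=-4.0944 (R=-0.7500) → pose (-1.2608, 0.4404, -4.0944)
step 2: θ'=-3.8444 (R=2.5000) → pose (-1.6825, 0.8995, -3.8444)
step 3: θ'=-1.8444 (R=0.1250) → pose (-1.8837, 0.8379, -1.8444)
step 4: θ'=-3.5944 (R=-0.7143) → pose (-2.8839, 0.3886, -3.5944)
step 5: θ'=-3.3444 (R=2.0000) → pose (-3.3560, 0.5492, -3.3444)

(-3.3560, 0.5492, -3.3444)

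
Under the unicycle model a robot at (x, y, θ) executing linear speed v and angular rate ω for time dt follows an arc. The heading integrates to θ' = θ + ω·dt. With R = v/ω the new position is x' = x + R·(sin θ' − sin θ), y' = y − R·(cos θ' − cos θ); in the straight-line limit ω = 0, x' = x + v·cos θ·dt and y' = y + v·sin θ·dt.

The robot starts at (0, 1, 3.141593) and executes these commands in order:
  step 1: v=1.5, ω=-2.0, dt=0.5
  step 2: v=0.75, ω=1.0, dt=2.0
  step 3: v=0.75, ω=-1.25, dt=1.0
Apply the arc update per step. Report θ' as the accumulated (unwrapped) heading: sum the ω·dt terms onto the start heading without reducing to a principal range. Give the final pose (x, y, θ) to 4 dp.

step 1: θ'=2.1416 (R=-0.7500) → pose (-0.6311, 1.3448, 2.1416)
step 2: θ'=4.1416 (R=0.7500) → pose (-1.8933, 1.3448, 4.1416)
step 3: θ'=2.8916 (R=-0.6000) → pose (-2.5466, 1.0876, 2.8916)

(-2.5466, 1.0876, 2.8916)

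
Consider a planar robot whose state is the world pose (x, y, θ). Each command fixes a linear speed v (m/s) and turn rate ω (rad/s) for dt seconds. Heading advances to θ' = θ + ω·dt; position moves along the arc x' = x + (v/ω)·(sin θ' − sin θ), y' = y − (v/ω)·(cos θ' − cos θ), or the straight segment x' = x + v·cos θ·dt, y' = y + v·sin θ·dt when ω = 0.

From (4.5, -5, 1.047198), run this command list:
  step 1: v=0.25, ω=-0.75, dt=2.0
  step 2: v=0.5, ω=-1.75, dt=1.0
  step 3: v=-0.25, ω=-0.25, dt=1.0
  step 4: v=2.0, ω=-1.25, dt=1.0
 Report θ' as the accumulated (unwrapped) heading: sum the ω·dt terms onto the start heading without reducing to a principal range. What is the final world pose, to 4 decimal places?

(3.3428, -5.2307, -3.7028)

step 1: θ'=-0.4528 (R=-0.3333) → pose (4.9345, -4.8669, -0.4528)
step 2: θ'=-2.2028 (R=-0.2857) → pose (5.0400, -5.2926, -2.2028)
step 3: θ'=-2.4528 (R=1.0000) → pose (5.2113, -5.1114, -2.4528)
step 4: θ'=-3.7028 (R=-1.6000) → pose (3.3428, -5.2307, -3.7028)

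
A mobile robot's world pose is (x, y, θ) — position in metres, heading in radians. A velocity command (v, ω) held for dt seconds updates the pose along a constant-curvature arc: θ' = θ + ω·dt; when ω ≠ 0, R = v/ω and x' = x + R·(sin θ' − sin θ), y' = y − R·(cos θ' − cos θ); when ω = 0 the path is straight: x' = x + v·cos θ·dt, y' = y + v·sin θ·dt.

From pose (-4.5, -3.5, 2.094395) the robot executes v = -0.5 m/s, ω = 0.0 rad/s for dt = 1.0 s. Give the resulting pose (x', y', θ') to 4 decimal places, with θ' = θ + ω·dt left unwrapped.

θ' = 2.0944 + 0.0·1.0 = 2.0944
ω = 0 → straight: x' = -4.5 + -0.5·cos(2.0944)·1.0 = -4.2500
y' = -3.5 + -0.5·sin(2.0944)·1.0 = -3.9330

(-4.2500, -3.9330, 2.0944)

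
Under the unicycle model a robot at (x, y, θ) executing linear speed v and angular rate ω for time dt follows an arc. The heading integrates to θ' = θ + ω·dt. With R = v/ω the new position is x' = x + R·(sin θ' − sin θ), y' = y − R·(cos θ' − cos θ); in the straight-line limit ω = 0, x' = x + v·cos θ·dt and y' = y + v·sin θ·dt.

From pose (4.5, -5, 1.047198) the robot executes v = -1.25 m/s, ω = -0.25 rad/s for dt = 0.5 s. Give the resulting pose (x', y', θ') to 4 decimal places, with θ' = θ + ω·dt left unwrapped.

θ' = 1.0472 + -0.25·0.5 = 0.9222
R = v/ω = -1.25/-0.25 = 5.0000
x' = 4.5 + 5.0000·(sin 0.9222 − sin 1.0472) = 4.1545
y' = -5 − 5.0000·(cos 0.9222 − cos 1.0472) = -5.5204

(4.1545, -5.5204, 0.9222)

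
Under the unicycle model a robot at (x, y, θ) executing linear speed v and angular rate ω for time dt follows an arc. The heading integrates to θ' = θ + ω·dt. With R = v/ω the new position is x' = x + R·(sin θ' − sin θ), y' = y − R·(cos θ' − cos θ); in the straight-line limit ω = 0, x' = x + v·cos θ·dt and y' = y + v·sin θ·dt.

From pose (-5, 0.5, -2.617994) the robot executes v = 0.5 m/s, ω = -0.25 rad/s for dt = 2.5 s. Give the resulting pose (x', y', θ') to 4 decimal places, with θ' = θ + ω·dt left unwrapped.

(-6.2025, 0.2423, -3.2430)

θ' = -2.6180 + -0.25·2.5 = -3.2430
R = v/ω = 0.5/-0.25 = -2.0000
x' = -5 + -2.0000·(sin -3.2430 − sin -2.6180) = -6.2025
y' = 0.5 − -2.0000·(cos -3.2430 − cos -2.6180) = 0.2423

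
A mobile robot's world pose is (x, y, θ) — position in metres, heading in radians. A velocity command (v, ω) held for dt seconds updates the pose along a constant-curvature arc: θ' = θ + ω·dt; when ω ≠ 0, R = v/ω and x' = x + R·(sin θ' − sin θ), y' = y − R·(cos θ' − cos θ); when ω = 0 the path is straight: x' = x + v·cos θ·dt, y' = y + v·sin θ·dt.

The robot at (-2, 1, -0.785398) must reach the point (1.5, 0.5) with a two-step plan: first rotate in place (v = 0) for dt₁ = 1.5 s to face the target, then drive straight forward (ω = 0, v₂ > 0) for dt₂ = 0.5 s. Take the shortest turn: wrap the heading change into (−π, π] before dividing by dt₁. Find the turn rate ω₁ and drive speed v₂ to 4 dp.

heading to target = atan2(0.5−1, 1.5−-2) = -0.1419
Δθ = wrap(-0.1419 − -0.7854) = 0.6435; ω₁ = Δθ/dt₁ = 0.4290
distance = √((1.5−-2)² + (0.5−1)²) = 3.5355; v₂ = distance/dt₂ = 7.0711

ω₁ = 0.4290, v₂ = 7.0711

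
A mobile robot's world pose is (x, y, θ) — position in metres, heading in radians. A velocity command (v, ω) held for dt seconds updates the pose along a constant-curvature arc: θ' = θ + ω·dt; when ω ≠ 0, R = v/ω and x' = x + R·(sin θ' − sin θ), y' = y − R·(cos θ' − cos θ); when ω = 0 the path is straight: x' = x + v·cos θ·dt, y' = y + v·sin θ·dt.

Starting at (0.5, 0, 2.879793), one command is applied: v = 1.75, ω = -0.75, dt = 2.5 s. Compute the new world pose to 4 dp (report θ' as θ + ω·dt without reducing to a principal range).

θ' = 2.8798 + -0.75·2.5 = 1.0048
R = v/ω = 1.75/-0.75 = -2.3333
x' = 0.5 + -2.3333·(sin 1.0048 − sin 2.8798) = -0.8655
y' = 0 − -2.3333·(cos 1.0048 − cos 2.8798) = 3.5051

(-0.8655, 3.5051, 1.0048)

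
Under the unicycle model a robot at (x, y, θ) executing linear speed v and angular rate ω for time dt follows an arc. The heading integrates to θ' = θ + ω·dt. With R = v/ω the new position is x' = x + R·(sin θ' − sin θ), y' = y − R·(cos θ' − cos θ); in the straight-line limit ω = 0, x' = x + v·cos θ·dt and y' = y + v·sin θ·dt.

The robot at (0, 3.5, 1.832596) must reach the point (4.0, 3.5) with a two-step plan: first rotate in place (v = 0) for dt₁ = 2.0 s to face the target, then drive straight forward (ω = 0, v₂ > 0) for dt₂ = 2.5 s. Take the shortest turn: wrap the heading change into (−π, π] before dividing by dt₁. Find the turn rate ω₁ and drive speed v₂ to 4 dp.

heading to target = atan2(3.5−3.5, 4−0) = 0.0000
Δθ = wrap(0.0000 − 1.8326) = -1.8326; ω₁ = Δθ/dt₁ = -0.9163
distance = √((4−0)² + (3.5−3.5)²) = 4.0000; v₂ = distance/dt₂ = 1.6000

ω₁ = -0.9163, v₂ = 1.6000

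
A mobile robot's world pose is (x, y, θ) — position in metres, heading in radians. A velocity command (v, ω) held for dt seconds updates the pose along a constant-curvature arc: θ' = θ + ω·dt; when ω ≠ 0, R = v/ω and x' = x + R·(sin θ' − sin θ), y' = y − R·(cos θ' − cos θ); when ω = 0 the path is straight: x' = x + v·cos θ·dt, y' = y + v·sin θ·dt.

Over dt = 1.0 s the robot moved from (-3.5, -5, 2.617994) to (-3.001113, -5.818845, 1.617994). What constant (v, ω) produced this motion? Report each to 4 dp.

v = -1.0000, ω = -1.0000

Δθ = 1.617994 − 2.617994 = -1.000000
ω = Δθ/dt = -1.000000/1.0 = -1.0000
R = −Δy/(cos θ' − cos θ) = 1.0000
v = R·ω = 1.0000·-1.0000 = -1.0000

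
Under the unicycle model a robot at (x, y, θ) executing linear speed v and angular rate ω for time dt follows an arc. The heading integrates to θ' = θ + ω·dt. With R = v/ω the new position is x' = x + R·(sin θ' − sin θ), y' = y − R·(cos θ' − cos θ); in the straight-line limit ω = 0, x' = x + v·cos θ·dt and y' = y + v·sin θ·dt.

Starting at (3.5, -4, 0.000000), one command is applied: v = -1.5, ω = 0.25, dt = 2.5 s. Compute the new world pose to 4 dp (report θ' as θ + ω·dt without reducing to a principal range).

(-0.0106, -5.1342, 0.6250)

θ' = 0.0000 + 0.25·2.5 = 0.6250
R = v/ω = -1.5/0.25 = -6.0000
x' = 3.5 + -6.0000·(sin 0.6250 − sin 0.0000) = -0.0106
y' = -4 − -6.0000·(cos 0.6250 − cos 0.0000) = -5.1342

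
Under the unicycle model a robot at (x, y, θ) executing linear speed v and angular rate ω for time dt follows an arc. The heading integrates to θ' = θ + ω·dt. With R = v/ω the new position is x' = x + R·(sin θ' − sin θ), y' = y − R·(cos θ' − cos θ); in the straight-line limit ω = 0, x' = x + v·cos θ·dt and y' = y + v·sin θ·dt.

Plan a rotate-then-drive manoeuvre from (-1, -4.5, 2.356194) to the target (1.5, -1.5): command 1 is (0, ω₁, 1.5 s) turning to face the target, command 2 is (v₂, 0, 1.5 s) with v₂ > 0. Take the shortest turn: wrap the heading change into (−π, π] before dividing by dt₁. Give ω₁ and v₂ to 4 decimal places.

ω₁ = -0.9868, v₂ = 2.6034

heading to target = atan2(-1.5−-4.5, 1.5−-1) = 0.8761
Δθ = wrap(0.8761 − 2.3562) = -1.4801; ω₁ = Δθ/dt₁ = -0.9868
distance = √((1.5−-1)² + (-1.5−-4.5)²) = 3.9051; v₂ = distance/dt₂ = 2.6034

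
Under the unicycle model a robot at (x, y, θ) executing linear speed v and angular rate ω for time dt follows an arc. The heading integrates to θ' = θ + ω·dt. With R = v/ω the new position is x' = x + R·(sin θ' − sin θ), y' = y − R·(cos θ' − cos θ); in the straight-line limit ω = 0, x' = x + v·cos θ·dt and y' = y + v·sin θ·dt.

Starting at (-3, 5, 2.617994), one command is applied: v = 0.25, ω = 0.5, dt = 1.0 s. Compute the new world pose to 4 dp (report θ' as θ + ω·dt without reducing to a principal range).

(-3.2382, 5.0668, 3.1180)

θ' = 2.6180 + 0.5·1.0 = 3.1180
R = v/ω = 0.25/0.5 = 0.5000
x' = -3 + 0.5000·(sin 3.1180 − sin 2.6180) = -3.2382
y' = 5 − 0.5000·(cos 3.1180 − cos 2.6180) = 5.0668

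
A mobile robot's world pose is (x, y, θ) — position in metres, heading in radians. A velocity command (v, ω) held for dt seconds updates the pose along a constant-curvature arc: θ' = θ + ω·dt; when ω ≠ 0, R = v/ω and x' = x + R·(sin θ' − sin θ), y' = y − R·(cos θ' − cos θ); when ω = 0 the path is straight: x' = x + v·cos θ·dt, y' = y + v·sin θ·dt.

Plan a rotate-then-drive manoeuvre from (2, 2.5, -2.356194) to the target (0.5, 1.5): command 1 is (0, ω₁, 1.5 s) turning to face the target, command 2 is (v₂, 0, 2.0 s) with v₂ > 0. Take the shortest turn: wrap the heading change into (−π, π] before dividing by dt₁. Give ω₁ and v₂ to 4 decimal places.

heading to target = atan2(1.5−2.5, 0.5−2) = -2.5536
Δθ = wrap(-2.5536 − -2.3562) = -0.1974; ω₁ = Δθ/dt₁ = -0.1316
distance = √((0.5−2)² + (1.5−2.5)²) = 1.8028; v₂ = distance/dt₂ = 0.9014

ω₁ = -0.1316, v₂ = 0.9014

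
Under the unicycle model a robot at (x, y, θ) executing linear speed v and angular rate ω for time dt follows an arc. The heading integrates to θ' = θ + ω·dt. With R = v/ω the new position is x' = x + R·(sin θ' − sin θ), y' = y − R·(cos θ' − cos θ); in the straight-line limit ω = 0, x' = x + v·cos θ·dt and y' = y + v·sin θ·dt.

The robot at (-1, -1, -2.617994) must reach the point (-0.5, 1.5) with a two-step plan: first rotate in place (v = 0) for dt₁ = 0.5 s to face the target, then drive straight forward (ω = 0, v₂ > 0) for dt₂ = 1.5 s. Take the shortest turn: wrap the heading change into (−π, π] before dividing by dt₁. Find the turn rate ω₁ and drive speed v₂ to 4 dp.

heading to target = atan2(1.5−-1, -0.5−-1) = 1.3734
Δθ = wrap(1.3734 − -2.6180) = -2.2918; ω₁ = Δθ/dt₁ = -4.5836
distance = √((-0.5−-1)² + (1.5−-1)²) = 2.5495; v₂ = distance/dt₂ = 1.6997

ω₁ = -4.5836, v₂ = 1.6997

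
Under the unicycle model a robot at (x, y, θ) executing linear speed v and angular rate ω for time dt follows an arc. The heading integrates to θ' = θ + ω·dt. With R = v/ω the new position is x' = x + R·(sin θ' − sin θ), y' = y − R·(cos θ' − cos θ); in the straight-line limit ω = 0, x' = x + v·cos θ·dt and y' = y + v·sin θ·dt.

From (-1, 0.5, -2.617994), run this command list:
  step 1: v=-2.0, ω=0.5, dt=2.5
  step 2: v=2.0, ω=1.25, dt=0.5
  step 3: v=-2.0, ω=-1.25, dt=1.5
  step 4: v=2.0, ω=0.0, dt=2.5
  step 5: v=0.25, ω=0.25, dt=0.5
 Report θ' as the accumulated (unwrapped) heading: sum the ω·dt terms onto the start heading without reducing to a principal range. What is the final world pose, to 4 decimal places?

(-2.7490, 3.9086, -2.4930)

step 1: θ'=-1.3680 (R=-4.0000) → pose (0.9180, 4.7698, -1.3680)
step 2: θ'=-0.7430 (R=1.6000) → pose (1.4028, 3.9137, -0.7430)
step 3: θ'=-2.6180 (R=1.6000) → pose (1.6852, 6.4777, -2.6180)
step 4: θ'=-2.6180 (straight) → pose (-2.6449, 3.9777, -2.6180)
step 5: θ'=-2.4930 (R=1.0000) → pose (-2.7490, 3.9086, -2.4930)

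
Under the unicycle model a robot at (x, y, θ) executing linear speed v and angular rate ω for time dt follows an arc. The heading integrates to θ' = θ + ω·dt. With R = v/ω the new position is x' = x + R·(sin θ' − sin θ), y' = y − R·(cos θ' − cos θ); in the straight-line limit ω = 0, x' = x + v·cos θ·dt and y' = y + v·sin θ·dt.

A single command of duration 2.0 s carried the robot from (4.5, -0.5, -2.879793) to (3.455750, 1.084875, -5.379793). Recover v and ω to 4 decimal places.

Δθ = -5.379793 − -2.879793 = -2.500000
ω = Δθ/dt = -2.500000/2.0 = -1.2500
R = −Δy/(cos θ' − cos θ) = -1.0000
v = R·ω = -1.0000·-1.2500 = 1.2500

v = 1.2500, ω = -1.2500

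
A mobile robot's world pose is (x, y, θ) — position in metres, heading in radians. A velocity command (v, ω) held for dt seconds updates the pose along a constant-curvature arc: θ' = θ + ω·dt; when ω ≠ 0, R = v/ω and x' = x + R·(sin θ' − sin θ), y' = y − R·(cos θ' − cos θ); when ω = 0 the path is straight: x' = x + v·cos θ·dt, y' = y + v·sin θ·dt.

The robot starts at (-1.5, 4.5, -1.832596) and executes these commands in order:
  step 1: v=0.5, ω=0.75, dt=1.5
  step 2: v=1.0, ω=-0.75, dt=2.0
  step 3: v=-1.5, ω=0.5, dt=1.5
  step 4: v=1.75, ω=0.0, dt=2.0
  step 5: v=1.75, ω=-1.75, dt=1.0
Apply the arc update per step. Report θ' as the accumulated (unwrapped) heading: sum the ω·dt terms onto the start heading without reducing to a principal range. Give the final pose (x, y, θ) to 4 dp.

(-1.1795, -0.4509, -3.2076)

step 1: θ'=-0.7076 (R=0.6667) → pose (-1.2894, 3.8208, -0.7076)
step 2: θ'=-2.2076 (R=-1.3333) → pose (-1.0841, 2.0148, -2.2076)
step 3: θ'=-1.4576 (R=-3.0000) → pose (-0.5153, 4.1375, -1.4576)
step 4: θ'=-1.4576 (straight) → pose (-0.1199, 0.6599, -1.4576)
step 5: θ'=-3.2076 (R=-1.0000) → pose (-1.1795, -0.4509, -3.2076)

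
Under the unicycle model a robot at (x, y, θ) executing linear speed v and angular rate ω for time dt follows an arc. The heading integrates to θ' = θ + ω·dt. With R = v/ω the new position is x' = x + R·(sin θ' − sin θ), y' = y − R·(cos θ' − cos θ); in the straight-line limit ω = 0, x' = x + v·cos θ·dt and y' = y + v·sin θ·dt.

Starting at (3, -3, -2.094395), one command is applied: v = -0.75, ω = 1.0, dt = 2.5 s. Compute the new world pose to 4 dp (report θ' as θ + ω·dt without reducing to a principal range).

(2.0545, -1.9359, 0.4056)

θ' = -2.0944 + 1.0·2.5 = 0.4056
R = v/ω = -0.75/1.0 = -0.7500
x' = 3 + -0.7500·(sin 0.4056 − sin -2.0944) = 2.0545
y' = -3 − -0.7500·(cos 0.4056 − cos -2.0944) = -1.9359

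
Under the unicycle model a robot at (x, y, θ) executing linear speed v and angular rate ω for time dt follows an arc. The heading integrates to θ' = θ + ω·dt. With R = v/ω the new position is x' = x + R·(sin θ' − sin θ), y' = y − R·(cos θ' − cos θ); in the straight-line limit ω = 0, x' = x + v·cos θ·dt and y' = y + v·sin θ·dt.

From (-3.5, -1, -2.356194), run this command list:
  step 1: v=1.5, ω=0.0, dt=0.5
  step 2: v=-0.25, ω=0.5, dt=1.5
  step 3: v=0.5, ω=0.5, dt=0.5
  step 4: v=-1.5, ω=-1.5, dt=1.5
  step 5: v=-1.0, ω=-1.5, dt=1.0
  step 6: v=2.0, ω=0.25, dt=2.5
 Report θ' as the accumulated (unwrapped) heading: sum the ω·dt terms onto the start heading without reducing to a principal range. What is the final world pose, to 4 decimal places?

(-1.7203, 3.7151, -4.4812)

step 1: θ'=-2.3562 (straight) → pose (-4.0303, -1.5303, -2.3562)
step 2: θ'=-1.6062 (R=-0.5000) → pose (-3.8842, -1.1945, -1.6062)
step 3: θ'=-1.3562 (R=1.0000) → pose (-3.8619, -1.4428, -1.3562)
step 4: θ'=-3.6062 (R=1.0000) → pose (-2.4368, -0.3359, -3.6062)
step 5: θ'=-5.1062 (R=0.6667) → pose (-2.1198, -1.1877, -5.1062)
step 6: θ'=-4.4812 (R=8.0000) → pose (-1.7203, 3.7151, -4.4812)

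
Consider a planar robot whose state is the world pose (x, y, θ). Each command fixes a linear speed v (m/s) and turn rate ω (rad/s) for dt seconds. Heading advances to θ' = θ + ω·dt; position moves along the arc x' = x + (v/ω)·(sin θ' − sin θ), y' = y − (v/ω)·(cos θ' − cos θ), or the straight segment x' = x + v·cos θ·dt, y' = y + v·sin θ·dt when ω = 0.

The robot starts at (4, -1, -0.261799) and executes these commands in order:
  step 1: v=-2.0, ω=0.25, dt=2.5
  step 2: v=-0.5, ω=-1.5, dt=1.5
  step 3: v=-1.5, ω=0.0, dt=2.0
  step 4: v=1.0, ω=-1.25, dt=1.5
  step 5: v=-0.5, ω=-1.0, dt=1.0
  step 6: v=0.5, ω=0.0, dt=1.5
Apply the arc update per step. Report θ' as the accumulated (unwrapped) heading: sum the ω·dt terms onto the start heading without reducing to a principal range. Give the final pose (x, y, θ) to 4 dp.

step 1: θ'=0.3632 (R=-8.0000) → pose (-0.9127, -1.2493, 0.3632)
step 2: θ'=-1.8868 (R=0.3333) → pose (-1.3479, -0.8341, -1.8868)
step 3: θ'=-1.8868 (straight) → pose (-0.4156, 2.0173, -1.8868)
step 4: θ'=-3.7618 (R=-0.8000) → pose (-1.6410, 1.6150, -3.7618)
step 5: θ'=-4.7618 (R=0.5000) → pose (-1.4322, 1.1834, -4.7618)
step 6: θ'=-4.7618 (straight) → pose (-1.3952, 1.9325, -4.7618)

(-1.3952, 1.9325, -4.7618)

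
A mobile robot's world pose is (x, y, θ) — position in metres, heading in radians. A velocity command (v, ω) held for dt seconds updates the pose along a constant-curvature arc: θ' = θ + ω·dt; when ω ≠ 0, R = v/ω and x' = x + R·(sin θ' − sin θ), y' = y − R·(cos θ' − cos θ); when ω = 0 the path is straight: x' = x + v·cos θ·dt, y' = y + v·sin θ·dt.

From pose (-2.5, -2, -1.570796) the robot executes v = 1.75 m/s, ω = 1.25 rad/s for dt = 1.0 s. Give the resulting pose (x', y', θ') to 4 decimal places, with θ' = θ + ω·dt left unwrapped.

(-1.5415, -3.3286, -0.3208)

θ' = -1.5708 + 1.25·1.0 = -0.3208
R = v/ω = 1.75/1.25 = 1.4000
x' = -2.5 + 1.4000·(sin -0.3208 − sin -1.5708) = -1.5415
y' = -2 − 1.4000·(cos -0.3208 − cos -1.5708) = -3.3286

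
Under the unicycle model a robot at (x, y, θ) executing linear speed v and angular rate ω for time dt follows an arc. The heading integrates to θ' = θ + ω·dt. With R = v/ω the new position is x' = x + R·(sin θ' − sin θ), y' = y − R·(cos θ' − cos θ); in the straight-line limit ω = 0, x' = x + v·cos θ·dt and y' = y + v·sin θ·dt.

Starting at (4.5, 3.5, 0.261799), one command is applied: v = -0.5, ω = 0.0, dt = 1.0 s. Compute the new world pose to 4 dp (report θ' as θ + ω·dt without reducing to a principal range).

θ' = 0.2618 + 0.0·1.0 = 0.2618
ω = 0 → straight: x' = 4.5 + -0.5·cos(0.2618)·1.0 = 4.0170
y' = 3.5 + -0.5·sin(0.2618)·1.0 = 3.3706

(4.0170, 3.3706, 0.2618)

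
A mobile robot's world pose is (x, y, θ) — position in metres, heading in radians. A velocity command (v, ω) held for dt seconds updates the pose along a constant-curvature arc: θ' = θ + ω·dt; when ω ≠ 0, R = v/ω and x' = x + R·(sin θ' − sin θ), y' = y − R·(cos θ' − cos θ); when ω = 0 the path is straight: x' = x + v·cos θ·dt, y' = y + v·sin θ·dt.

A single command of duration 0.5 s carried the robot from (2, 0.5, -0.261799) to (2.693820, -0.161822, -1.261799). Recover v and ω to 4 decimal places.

Δθ = -1.261799 − -0.261799 = -1.000000
ω = Δθ/dt = -1.000000/0.5 = -2.0000
R = Δx/(sin θ' − sin θ) = -1.0000
v = R·ω = -1.0000·-2.0000 = 2.0000

v = 2.0000, ω = -2.0000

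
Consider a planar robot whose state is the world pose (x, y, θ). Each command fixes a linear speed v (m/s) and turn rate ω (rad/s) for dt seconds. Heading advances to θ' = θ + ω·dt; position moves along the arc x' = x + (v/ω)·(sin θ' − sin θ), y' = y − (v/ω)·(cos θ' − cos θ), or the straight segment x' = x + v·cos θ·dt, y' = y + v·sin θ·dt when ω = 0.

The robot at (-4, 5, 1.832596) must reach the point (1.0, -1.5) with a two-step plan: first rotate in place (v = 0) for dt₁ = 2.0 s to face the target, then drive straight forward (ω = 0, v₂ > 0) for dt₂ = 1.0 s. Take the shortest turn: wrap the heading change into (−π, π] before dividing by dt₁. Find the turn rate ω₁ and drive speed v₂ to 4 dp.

ω₁ = -1.3738, v₂ = 8.2006

heading to target = atan2(-1.5−5, 1−-4) = -0.9151
Δθ = wrap(-0.9151 − 1.8326) = -2.7477; ω₁ = Δθ/dt₁ = -1.3738
distance = √((1−-4)² + (-1.5−5)²) = 8.2006; v₂ = distance/dt₂ = 8.2006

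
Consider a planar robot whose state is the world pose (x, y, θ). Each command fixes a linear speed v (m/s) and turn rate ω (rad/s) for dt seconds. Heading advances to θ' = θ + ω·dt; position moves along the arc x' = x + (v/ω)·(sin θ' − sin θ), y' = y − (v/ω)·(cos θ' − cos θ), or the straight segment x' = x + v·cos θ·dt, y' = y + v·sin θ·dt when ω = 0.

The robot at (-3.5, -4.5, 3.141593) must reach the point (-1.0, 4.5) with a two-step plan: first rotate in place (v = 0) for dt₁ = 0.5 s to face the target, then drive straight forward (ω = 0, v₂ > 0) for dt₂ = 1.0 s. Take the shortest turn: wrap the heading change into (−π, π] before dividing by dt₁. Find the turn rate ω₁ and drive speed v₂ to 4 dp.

heading to target = atan2(4.5−-4.5, -1−-3.5) = 1.2998
Δθ = wrap(1.2998 − 3.1416) = -1.8417; ω₁ = Δθ/dt₁ = -3.6835
distance = √((-1−-3.5)² + (4.5−-4.5)²) = 9.3408; v₂ = distance/dt₂ = 9.3408

ω₁ = -3.6835, v₂ = 9.3408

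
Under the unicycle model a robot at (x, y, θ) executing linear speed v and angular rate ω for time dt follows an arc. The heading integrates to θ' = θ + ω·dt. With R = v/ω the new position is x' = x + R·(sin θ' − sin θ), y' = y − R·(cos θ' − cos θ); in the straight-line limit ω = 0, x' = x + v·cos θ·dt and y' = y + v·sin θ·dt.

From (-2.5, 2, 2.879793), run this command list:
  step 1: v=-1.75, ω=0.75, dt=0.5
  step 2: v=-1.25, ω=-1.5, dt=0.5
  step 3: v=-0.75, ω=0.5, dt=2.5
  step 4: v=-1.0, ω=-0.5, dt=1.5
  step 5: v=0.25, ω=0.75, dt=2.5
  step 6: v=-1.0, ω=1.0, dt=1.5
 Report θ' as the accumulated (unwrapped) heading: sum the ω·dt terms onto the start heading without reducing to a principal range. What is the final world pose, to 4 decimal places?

(0.6794, 2.5454, 6.3798)

step 1: θ'=3.2548 (R=-2.3333) → pose (-1.6325, 1.9354, 3.2548)
step 2: θ'=2.5048 (R=0.8333) → pose (-1.0429, 1.7774, 2.5048)
step 3: θ'=3.7548 (R=-1.5000) → pose (0.7123, 1.7567, 3.7548)
step 4: θ'=3.0048 (R=2.0000) → pose (2.1360, 2.1024, 3.0048)
step 5: θ'=4.8798 (R=0.3333) → pose (1.7619, 1.7167, 4.8798)
step 6: θ'=6.3798 (R=-1.0000) → pose (0.6794, 2.5454, 6.3798)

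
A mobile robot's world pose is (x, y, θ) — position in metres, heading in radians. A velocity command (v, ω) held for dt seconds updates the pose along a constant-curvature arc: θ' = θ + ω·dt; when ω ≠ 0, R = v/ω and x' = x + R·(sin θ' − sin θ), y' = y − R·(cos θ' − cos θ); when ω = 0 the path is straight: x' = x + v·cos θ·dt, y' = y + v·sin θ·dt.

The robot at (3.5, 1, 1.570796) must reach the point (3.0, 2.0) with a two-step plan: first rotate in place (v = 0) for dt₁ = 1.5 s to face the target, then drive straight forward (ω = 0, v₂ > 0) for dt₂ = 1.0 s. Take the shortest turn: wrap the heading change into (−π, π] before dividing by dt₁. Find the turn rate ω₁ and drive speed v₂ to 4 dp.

heading to target = atan2(2−1, 3−3.5) = 2.0344
Δθ = wrap(2.0344 − 1.5708) = 0.4636; ω₁ = Δθ/dt₁ = 0.3091
distance = √((3−3.5)² + (2−1)²) = 1.1180; v₂ = distance/dt₂ = 1.1180

ω₁ = 0.3091, v₂ = 1.1180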